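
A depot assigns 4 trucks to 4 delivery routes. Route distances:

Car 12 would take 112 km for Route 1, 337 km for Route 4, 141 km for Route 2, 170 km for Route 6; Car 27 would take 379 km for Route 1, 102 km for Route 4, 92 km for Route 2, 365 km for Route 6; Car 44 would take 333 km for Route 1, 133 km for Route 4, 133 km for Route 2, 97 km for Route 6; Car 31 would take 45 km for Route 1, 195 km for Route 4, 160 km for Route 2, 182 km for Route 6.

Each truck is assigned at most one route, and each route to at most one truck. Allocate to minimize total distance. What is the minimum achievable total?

This is a one-to-one assignment (minimum-cost bipartite matching).
Optimal: Car 12→Route 2 (141 km), Car 27→Route 4 (102 km), Car 44→Route 6 (97 km), Car 31→Route 1 (45 km) — total 141+102+97+45 = 385 km.
Min-entry greedy (repeatedly take the single cheapest remaining cell) gives 571 km, worse by 186.
Next-best assignment: Car 12→Route 6, Car 27→Route 2, Car 44→Route 4, Car 31→Route 1 = 440 km.

Min total: 385 km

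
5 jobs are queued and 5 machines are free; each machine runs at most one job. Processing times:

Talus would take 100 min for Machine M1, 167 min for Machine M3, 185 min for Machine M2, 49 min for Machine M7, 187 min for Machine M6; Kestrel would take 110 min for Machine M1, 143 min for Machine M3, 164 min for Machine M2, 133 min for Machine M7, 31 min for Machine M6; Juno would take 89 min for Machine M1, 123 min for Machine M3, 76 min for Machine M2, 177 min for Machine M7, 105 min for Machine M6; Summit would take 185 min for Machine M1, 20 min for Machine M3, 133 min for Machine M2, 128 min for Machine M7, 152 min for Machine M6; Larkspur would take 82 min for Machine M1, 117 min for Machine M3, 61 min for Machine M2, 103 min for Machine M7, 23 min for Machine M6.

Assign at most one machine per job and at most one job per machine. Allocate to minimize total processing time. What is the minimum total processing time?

Optimal: Talus→Machine M7 (49 min), Kestrel→Machine M6 (31 min), Juno→Machine M1 (89 min), Summit→Machine M3 (20 min), Larkspur→Machine M2 (61 min) — total 49+31+89+20+61 = 250 min.
Row-greedy (each job in turn takes its cheapest remaining machine) gives 258 min, worse by 8.

Min total: 250 min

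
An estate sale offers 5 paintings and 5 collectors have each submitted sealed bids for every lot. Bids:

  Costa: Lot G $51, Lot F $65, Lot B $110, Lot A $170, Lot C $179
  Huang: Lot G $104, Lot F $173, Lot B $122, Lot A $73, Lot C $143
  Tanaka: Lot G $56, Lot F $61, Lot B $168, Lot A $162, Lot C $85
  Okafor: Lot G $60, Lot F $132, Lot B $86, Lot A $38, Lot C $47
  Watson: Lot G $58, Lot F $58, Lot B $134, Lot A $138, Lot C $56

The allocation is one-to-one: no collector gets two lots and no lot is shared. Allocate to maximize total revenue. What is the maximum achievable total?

This is the linear assignment problem.
Optimal: Costa→Lot C ($179), Huang→Lot G ($104), Tanaka→Lot B ($168), Okafor→Lot F ($132), Watson→Lot A ($138) — total 179+104+168+132+138 = $721.
Row-greedy (each collector in turn takes its best remaining lot) gives $718, worse by 3.

Max total: $721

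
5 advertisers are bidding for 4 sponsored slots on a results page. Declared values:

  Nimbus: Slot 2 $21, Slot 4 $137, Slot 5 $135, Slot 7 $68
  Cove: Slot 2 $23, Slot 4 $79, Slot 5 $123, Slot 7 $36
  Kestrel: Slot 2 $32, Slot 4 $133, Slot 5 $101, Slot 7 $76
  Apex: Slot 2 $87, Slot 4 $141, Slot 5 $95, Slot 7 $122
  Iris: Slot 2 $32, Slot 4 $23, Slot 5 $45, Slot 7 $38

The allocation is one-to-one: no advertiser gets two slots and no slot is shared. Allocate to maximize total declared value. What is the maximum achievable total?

Maximum total: $423

This is a one-to-one assignment (maximum-weight bipartite matching).
Optimal: Apex→Slot 2 ($87), Nimbus→Slot 4 ($137), Cove→Slot 5 ($123), Kestrel→Slot 7 ($76) — total 87+137+123+76 = $423.
Max-entry greedy (repeatedly take the single best remaining cell) gives $384, worse by 39.
Next-best assignment: Iris→Slot 2, Kestrel→Slot 4, Nimbus→Slot 5, Apex→Slot 7 = $422.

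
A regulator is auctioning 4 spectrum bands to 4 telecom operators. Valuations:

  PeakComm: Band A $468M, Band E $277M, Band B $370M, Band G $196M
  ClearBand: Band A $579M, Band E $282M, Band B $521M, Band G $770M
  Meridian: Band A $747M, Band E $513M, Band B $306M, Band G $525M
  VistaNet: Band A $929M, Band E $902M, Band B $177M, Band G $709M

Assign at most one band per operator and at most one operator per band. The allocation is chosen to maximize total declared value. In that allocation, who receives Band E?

VistaNet receives Band E.

Optimal: PeakComm→Band B ($370M), ClearBand→Band G ($770M), Meridian→Band A ($747M), VistaNet→Band E ($902M) — total 370+770+747+902 = $2789M.
Column-greedy (each band in turn goes to its best remaining operator) gives $2159M, worse by 630.
Next-best assignment: PeakComm→Band B, ClearBand→Band G, Meridian→Band E, VistaNet→Band A = $2582M.
Every other assignment is strictly worse.
VistaNet's own top band is Band A ($929M), but forcing VistaNet→Band A and reassigning the rest optimally gives only $2582M — worse by 207.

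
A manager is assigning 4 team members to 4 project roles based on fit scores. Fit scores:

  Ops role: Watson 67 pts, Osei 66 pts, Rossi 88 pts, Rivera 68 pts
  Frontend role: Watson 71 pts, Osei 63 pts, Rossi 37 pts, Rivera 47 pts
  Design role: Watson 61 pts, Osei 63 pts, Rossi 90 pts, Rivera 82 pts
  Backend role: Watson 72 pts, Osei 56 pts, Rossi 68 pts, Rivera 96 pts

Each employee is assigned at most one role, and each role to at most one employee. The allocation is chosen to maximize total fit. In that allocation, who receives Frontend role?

Watson receives Frontend role.

This is a one-to-one assignment (maximum-weight bipartite matching).
Optimal: Watson→Frontend role (71 pts), Osei→Ops role (66 pts), Rossi→Design role (90 pts), Rivera→Backend role (96 pts) — total 71+66+90+96 = 323 pts.
Row-greedy (each employee in turn takes its best remaining role) gives 275 pts, worse by 48.
Next-best assignment: Watson→Frontend role, Osei→Design role, Rossi→Ops role, Rivera→Backend role = 318 pts.
Swapping Watson↔Rossi (Watson→Design role 61 pts, Rossi→Frontend role 37 pts) loses 63.
Watson's own top role is Backend role (72 pts), but forcing Watson→Backend role and reassigning the rest optimally gives only 305 pts — worse by 18.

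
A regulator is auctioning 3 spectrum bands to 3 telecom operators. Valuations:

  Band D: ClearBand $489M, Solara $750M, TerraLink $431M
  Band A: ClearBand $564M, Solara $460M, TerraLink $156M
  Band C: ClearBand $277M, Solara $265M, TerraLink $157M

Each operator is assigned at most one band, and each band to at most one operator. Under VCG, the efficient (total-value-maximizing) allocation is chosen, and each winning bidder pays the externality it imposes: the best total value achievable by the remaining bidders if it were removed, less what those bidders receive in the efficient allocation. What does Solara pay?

Efficient allocation: ClearBand→Band A ($564M), Solara→Band D ($750M), TerraLink→Band C ($157M); total welfare W = $1471M.
Solara receives Band D at value $750M, so the others get W − 750 = $721M.
Without Solara: best allocation of the remaining 2 bidders over all 3 bands is ClearBand→Band A ($564M), TerraLink→Band D ($431M), total $995M.
VCG payment = (others' best without Solara) − (others' welfare with Solara) = 995 − 721 = $274M.

Solara pays $274M.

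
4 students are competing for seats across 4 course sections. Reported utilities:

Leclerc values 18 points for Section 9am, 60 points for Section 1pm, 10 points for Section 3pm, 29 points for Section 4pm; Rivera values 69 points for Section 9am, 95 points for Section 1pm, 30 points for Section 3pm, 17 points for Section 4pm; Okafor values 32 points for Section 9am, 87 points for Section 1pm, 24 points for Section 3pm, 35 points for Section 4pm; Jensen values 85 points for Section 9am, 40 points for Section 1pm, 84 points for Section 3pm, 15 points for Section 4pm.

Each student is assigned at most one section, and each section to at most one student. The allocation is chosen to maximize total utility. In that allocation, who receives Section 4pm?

This is the linear assignment problem.
Optimal: Leclerc→Section 4pm (29 points), Rivera→Section 9am (69 points), Okafor→Section 1pm (87 points), Jensen→Section 3pm (84 points) — total 29+69+87+84 = 269 points.
Max-entry greedy (repeatedly take the single best remaining cell) gives 225 points, worse by 44.
Next-best assignment: Leclerc→Section 1pm, Rivera→Section 9am, Okafor→Section 4pm, Jensen→Section 3pm = 248 points.
Leclerc's own top section is Section 1pm (60 points), but forcing Leclerc→Section 1pm and reassigning the rest optimally gives only 248 points — worse by 21.

Leclerc receives Section 4pm.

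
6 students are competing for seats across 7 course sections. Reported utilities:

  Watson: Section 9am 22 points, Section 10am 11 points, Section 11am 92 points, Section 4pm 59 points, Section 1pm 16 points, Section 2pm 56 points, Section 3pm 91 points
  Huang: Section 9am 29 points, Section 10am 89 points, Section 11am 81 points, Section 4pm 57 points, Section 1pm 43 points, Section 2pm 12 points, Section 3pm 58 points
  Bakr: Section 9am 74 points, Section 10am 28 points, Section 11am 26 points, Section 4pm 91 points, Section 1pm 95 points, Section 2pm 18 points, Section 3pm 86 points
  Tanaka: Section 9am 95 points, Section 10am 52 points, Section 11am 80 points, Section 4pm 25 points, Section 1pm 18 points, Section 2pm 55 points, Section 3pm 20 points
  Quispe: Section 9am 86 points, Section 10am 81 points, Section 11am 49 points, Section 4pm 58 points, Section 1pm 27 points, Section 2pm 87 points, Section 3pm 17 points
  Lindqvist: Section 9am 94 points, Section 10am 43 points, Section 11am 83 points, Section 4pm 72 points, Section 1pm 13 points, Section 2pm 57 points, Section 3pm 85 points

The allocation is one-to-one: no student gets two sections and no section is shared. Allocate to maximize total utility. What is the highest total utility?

This is the linear assignment problem.
Optimal: Watson→Section 11am (92 points), Huang→Section 10am (89 points), Bakr→Section 1pm (95 points), Tanaka→Section 9am (95 points), Quispe→Section 2pm (87 points), Lindqvist→Section 3pm (85 points) — total 92+89+95+95+87+85 = 543 points.
Column-greedy (each section in turn goes to its best remaining student) gives 451 points, worse by 92.

Maximum total: 543 points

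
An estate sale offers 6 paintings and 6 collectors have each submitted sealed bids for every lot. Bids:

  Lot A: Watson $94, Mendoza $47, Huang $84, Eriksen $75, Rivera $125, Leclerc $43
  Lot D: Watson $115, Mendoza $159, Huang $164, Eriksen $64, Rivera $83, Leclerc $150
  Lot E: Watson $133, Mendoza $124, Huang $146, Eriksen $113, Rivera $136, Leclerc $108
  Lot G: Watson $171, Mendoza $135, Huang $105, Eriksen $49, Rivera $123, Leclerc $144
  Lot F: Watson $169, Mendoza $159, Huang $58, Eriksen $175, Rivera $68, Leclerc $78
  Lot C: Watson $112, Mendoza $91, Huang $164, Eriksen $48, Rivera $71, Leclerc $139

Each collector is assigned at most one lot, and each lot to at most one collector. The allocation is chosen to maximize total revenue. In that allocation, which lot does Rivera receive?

Rivera receives Lot A.

This is the linear assignment problem.
Optimal: Watson→Lot G ($171), Mendoza→Lot D ($159), Huang→Lot E ($146), Eriksen→Lot F ($175), Rivera→Lot A ($125), Leclerc→Lot C ($139) — total 171+159+146+175+125+139 = $915.
Column-greedy (each lot in turn goes to its best remaining collector) gives $832, worse by 83.
Next-best assignment: Watson→Lot G, Mendoza→Lot E, Huang→Lot C, Eriksen→Lot F, Rivera→Lot A, Leclerc→Lot D = $909.
No other one-to-one assignment exceeds $915.
Rivera's own top lot is Lot E ($136), but forcing Rivera→Lot E and reassigning the rest optimally gives only $872 — worse by 43.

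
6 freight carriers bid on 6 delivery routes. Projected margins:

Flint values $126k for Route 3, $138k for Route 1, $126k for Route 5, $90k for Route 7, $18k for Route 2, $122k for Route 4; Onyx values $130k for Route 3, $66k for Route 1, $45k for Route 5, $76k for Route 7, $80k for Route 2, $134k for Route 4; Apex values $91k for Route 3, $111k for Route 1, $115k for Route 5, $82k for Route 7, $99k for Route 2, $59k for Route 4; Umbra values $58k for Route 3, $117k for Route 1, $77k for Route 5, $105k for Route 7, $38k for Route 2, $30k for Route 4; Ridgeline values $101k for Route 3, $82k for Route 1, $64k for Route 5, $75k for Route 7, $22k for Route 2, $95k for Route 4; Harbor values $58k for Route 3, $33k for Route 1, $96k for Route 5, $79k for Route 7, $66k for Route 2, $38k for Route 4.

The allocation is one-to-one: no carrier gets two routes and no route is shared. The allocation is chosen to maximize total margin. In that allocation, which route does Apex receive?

This is the linear assignment problem.
Optimal: Flint→Route 1 ($138k), Onyx→Route 4 ($134k), Apex→Route 2 ($99k), Umbra→Route 7 ($105k), Ridgeline→Route 3 ($101k), Harbor→Route 5 ($96k) — total 138+134+99+105+101+96 = $673k.
Max-entry greedy (repeatedly take the single best remaining cell) gives $659k, worse by 14.
Swapping Apex↔Flint (Apex→Route 1 $111k, Flint→Route 2 $18k) loses 108.
No other one-to-one assignment exceeds $673k.
Apex's own top route is Route 5 ($115k), but forcing Apex→Route 5 and reassigning the rest optimally gives only $659k — worse by 14.

Apex receives Route 2.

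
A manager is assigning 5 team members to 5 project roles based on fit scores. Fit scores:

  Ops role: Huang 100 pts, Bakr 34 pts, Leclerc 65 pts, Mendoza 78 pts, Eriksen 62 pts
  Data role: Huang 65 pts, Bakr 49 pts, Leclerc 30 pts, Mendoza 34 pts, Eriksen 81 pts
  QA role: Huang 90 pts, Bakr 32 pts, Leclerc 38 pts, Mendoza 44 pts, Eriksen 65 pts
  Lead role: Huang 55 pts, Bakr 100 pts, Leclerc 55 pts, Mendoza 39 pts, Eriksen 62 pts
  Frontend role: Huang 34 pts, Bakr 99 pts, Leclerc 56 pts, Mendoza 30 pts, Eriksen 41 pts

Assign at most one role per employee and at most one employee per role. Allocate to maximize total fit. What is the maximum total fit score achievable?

Maximum total: 405 pts

This is the linear assignment problem.
Optimal: Huang→QA role (90 pts), Bakr→Lead role (100 pts), Leclerc→Frontend role (56 pts), Mendoza→Ops role (78 pts), Eriksen→Data role (81 pts) — total 90+100+56+78+81 = 405 pts.
Column-greedy (each role in turn goes to its best remaining employee) gives 381 pts, worse by 24.
Checked against all permutations: 405 pts is optimal.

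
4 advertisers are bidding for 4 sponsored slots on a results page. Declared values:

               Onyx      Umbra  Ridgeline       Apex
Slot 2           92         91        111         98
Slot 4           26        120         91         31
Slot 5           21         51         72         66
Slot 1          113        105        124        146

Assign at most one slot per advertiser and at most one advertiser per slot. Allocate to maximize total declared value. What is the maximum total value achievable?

Optimal: Onyx→Slot 2 ($92), Umbra→Slot 4 ($120), Ridgeline→Slot 5 ($72), Apex→Slot 1 ($146) — total 92+120+72+146 = $430.
Column-greedy (each slot in turn goes to its best remaining advertiser) gives $410, worse by 20.
Swapping Ridgeline↔Onyx (Ridgeline→Slot 2 $111, Onyx→Slot 5 $21) loses 32.
Checked against all permutations: $430 is optimal.

Max total: $430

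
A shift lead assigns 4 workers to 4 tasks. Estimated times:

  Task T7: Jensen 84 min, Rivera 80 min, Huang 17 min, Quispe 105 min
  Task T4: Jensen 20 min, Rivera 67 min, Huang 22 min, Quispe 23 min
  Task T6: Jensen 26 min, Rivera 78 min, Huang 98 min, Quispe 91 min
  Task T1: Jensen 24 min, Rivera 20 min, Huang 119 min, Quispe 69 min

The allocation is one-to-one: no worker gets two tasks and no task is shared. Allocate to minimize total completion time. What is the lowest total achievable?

Minimum total: 86 min

Optimal: Jensen→Task T6 (26 min), Rivera→Task T1 (20 min), Huang→Task T7 (17 min), Quispe→Task T4 (23 min) — total 26+20+17+23 = 86 min.
Row-greedy (each worker in turn takes its cheapest remaining task) gives 148 min, worse by 62.
Next-best assignment: Jensen→Task T1, Rivera→Task T6, Huang→Task T7, Quispe→Task T4 = 142 min.
Checked against all permutations: 86 min is optimal.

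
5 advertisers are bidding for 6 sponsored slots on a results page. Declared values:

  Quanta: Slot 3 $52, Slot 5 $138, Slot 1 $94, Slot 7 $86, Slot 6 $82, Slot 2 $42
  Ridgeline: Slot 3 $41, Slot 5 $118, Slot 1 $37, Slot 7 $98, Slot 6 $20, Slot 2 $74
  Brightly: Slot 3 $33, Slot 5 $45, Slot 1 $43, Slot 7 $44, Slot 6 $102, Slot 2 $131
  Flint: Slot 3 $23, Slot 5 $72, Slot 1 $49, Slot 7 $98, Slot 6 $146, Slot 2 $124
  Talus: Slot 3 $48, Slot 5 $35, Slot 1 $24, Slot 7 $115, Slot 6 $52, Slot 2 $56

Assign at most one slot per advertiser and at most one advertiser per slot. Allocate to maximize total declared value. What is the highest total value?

Maximum total: $604

Optimal: Quanta→Slot 1 ($94), Ridgeline→Slot 5 ($118), Brightly→Slot 2 ($131), Flint→Slot 6 ($146), Talus→Slot 7 ($115) — total 94+118+131+146+115 = $604.
Column-greedy (each slot in turn goes to its best remaining advertiser) gives $436, worse by 168.
Next-best assignment: Quanta→Slot 5, Ridgeline→Slot 3, Brightly→Slot 2, Flint→Slot 6, Talus→Slot 7 = $571.
Swapping Talus↔Quanta (Talus→Slot 1 $24, Quanta→Slot 7 $86) loses 99.
Every other assignment is strictly worse.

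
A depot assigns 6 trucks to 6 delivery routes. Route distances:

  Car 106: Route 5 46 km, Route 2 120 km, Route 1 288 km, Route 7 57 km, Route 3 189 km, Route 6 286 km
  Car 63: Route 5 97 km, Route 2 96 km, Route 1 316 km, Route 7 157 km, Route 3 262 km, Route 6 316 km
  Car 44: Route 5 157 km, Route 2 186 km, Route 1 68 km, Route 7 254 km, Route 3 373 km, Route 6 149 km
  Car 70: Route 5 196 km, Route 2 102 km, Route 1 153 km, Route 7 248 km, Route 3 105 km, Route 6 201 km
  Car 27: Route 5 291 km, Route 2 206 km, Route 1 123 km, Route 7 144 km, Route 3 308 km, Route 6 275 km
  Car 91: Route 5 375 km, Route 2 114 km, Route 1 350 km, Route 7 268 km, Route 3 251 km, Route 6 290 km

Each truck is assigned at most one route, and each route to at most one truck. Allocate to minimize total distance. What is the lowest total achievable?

Min total: 645 km

Optimal: Car 106→Route 7 (57 km), Car 63→Route 5 (97 km), Car 44→Route 6 (149 km), Car 70→Route 3 (105 km), Car 27→Route 1 (123 km), Car 91→Route 2 (114 km) — total 57+97+149+105+123+114 = 645 km.
Min-entry greedy (repeatedly take the single cheapest remaining cell) gives 749 km, worse by 104.
Checked against all permutations: 645 km is optimal.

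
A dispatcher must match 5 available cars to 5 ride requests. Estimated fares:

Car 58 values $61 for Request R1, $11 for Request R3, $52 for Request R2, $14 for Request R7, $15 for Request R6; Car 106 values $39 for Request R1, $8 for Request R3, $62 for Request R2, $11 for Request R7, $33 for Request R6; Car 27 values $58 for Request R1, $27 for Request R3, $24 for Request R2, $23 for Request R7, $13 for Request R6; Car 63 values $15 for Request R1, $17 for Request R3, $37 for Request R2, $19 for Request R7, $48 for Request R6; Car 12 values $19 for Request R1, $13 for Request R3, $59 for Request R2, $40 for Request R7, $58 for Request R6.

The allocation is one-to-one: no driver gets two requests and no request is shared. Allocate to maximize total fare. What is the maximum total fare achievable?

Optimal: Car 58→Request R1 ($61), Car 106→Request R2 ($62), Car 27→Request R3 ($27), Car 63→Request R6 ($48), Car 12→Request R7 ($40) — total 61+62+27+48+40 = $238.
Max-entry greedy (repeatedly take the single best remaining cell) gives $227, worse by 11.
Next-best assignment: Car 58→Request R1, Car 106→Request R2, Car 27→Request R3, Car 63→Request R7, Car 12→Request R6 = $227.

Max total: $238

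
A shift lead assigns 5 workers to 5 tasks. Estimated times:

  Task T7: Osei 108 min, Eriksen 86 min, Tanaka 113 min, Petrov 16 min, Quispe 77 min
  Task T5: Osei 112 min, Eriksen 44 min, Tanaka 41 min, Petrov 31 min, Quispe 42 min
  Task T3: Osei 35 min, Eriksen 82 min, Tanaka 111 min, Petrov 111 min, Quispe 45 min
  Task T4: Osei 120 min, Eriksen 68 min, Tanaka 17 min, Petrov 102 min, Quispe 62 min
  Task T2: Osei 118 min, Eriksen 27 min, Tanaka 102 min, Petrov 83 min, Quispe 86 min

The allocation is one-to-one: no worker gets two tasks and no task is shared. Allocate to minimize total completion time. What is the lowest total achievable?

This is a one-to-one assignment (minimum-cost bipartite matching).
Optimal: Osei→Task T3 (35 min), Eriksen→Task T2 (27 min), Tanaka→Task T4 (17 min), Petrov→Task T7 (16 min), Quispe→Task T5 (42 min) — total 35+27+17+16+42 = 137 min.
Column-greedy (each task in turn goes to its cheapest remaining worker) gives 181 min, worse by 44.
Next-best assignment: Osei→Task T3, Eriksen→Task T2, Tanaka→Task T5, Petrov→Task T7, Quispe→Task T4 = 181 min.
Swapping Petrov↔Quispe (Petrov→Task T5 31 min, Quispe→Task T7 77 min) adds 50.

Min total: 137 min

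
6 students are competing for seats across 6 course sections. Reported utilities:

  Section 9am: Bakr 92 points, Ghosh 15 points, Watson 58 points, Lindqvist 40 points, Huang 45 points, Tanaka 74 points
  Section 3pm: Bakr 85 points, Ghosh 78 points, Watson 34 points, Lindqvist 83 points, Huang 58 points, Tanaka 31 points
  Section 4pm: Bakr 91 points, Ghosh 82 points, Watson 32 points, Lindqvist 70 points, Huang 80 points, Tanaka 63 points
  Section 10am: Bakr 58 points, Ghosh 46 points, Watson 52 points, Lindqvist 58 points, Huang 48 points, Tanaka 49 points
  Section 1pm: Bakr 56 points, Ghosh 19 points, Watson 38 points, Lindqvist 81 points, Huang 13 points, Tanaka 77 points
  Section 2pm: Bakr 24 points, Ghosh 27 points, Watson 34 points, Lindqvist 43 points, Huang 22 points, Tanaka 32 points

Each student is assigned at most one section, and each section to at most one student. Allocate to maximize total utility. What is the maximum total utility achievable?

Maximum total: 422 points

This is the linear assignment problem.
Optimal: Bakr→Section 9am (92 points), Ghosh→Section 3pm (78 points), Watson→Section 10am (52 points), Lindqvist→Section 2pm (43 points), Huang→Section 4pm (80 points), Tanaka→Section 1pm (77 points) — total 92+78+52+43+80+77 = 422 points.
Max-entry greedy (repeatedly take the single best remaining cell) gives 408 points, worse by 14.
Next-best assignment: Bakr→Section 9am, Ghosh→Section 3pm, Watson→Section 2pm, Lindqvist→Section 10am, Huang→Section 4pm, Tanaka→Section 1pm = 419 points.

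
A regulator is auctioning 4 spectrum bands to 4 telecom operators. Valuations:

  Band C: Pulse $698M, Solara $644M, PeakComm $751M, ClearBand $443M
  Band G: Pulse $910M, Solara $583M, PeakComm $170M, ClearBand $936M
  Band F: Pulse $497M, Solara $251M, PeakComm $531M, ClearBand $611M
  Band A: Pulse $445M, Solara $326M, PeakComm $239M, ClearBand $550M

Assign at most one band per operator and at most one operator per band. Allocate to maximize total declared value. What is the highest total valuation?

Optimal: Pulse→Band G ($910M), Solara→Band C ($644M), PeakComm→Band F ($531M), ClearBand→Band A ($550M) — total 910+644+531+550 = $2635M.
Column-greedy (each band in turn goes to its best remaining operator) gives $2510M, worse by 125.
Next-best assignment: Pulse→Band G, Solara→Band A, PeakComm→Band C, ClearBand→Band F = $2598M.

Max total: $2635M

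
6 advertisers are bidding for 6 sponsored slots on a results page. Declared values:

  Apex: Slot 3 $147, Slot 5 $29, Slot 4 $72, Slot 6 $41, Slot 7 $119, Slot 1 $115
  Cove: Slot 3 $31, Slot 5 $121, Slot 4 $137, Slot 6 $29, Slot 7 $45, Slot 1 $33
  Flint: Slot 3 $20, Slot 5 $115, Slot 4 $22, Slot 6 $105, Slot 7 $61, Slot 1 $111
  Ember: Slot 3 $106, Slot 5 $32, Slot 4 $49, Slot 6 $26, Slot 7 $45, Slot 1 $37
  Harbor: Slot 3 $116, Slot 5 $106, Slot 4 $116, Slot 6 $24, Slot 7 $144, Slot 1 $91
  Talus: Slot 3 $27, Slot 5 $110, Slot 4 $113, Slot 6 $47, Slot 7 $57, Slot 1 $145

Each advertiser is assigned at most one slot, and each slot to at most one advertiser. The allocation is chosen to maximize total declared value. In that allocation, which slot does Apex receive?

Apex receives Slot 7.

This is a one-to-one assignment (maximum-weight bipartite matching).
Optimal: Apex→Slot 7 ($119), Cove→Slot 4 ($137), Flint→Slot 6 ($105), Ember→Slot 3 ($106), Harbor→Slot 5 ($106), Talus→Slot 1 ($145) — total 119+137+105+106+106+145 = $718.
Row-greedy (each advertiser in turn takes its best remaining slot) gives $582, worse by 136.
Apex's own top slot is Slot 3 ($147), but forcing Apex→Slot 3 and reassigning the rest optimally gives only $714 — worse by 4.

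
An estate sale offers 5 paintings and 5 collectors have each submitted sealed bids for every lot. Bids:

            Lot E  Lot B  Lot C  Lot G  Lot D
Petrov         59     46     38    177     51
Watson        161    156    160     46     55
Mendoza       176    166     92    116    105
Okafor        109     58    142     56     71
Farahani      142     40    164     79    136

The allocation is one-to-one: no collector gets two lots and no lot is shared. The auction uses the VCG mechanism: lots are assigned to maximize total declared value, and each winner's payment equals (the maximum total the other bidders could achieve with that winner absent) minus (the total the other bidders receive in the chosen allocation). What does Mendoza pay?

Efficient allocation: Petrov→Lot G ($177), Watson→Lot B ($156), Mendoza→Lot E ($176), Okafor→Lot C ($142), Farahani→Lot D ($136); total welfare W = $787.
Mendoza receives Lot E at value $176, so the others get W − 176 = $611.
Without Mendoza: best allocation of the remaining 4 bidders over all 5 lots is Petrov→Lot G ($177), Watson→Lot B ($156), Okafor→Lot C ($142), Farahani→Lot E ($142), total $617.
VCG payment = (others' best without Mendoza) − (others' welfare with Mendoza) = 617 − 611 = $6.

Mendoza pays $6.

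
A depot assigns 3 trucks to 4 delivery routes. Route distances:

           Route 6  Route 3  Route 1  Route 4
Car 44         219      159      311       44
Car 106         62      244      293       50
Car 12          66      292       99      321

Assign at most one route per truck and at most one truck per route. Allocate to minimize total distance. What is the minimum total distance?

This is a one-to-one assignment (minimum-cost bipartite matching).
Optimal: Car 44→Route 4 (44 km), Car 106→Route 6 (62 km), Car 12→Route 1 (99 km) — total 44+62+99 = 205 km.
Column-greedy (each route in turn goes to its cheapest remaining truck) gives 320 km, worse by 115.
Next-best assignment: Car 44→Route 3, Car 106→Route 4, Car 12→Route 6 = 275 km.
No other one-to-one assignment undercuts 205 km.

Min total: 205 km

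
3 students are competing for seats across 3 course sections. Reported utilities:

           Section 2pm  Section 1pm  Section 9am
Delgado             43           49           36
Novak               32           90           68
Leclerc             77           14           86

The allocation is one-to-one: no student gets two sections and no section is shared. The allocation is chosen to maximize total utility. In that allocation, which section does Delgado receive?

Delgado receives Section 2pm.

Optimal: Delgado→Section 2pm (43 points), Novak→Section 1pm (90 points), Leclerc→Section 9am (86 points) — total 43+90+86 = 219 points.
Row-greedy (each student in turn takes its best remaining section) gives 194 points, worse by 25.
Swapping Novak↔Leclerc (Novak→Section 9am 68 points, Leclerc→Section 1pm 14 points) loses 94.
No other one-to-one assignment exceeds 219 points.
Delgado's own top section is Section 1pm (49 points), but forcing Delgado→Section 1pm and reassigning the rest optimally gives only 194 points — worse by 25.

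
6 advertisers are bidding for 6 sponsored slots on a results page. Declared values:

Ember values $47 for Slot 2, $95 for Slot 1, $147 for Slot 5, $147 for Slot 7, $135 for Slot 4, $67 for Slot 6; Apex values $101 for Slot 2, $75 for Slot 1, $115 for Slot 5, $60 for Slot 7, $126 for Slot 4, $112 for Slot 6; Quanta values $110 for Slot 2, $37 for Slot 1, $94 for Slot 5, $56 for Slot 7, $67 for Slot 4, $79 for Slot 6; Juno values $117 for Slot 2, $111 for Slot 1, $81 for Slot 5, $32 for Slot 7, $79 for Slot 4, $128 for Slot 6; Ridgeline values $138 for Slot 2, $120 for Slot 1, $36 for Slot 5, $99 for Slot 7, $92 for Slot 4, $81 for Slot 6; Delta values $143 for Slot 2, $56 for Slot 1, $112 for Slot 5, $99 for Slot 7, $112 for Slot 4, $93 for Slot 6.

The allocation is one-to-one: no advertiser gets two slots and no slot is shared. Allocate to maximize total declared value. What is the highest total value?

Max total: $758

Optimal: Ember→Slot 7 ($147), Apex→Slot 4 ($126), Quanta→Slot 5 ($94), Juno→Slot 6 ($128), Ridgeline→Slot 1 ($120), Delta→Slot 2 ($143) — total 147+126+94+128+120+143 = $758.
Column-greedy (each slot in turn goes to its best remaining advertiser) gives $628, worse by 130.
Swapping Quanta↔Apex (Quanta→Slot 4 $67, Apex→Slot 5 $115) loses 38.
Checked against all permutations: $758 is optimal.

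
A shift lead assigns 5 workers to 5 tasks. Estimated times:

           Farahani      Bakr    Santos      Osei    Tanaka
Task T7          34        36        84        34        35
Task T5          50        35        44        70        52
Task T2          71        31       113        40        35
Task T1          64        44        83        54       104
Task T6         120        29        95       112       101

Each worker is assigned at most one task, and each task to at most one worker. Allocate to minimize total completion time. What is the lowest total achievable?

Min total: 196 min

Treat this as an assignment problem: match each worker to one task.
Optimal: Farahani→Task T7 (34 min), Bakr→Task T6 (29 min), Santos→Task T5 (44 min), Osei→Task T1 (54 min), Tanaka→Task T2 (35 min) — total 34+29+44+54+35 = 196 min.
Column-greedy (each task in turn goes to its cheapest remaining worker) gives 253 min, worse by 57.
Swapping Tanaka↔Bakr (Tanaka→Task T6 101 min, Bakr→Task T2 31 min) adds 68.
Every other assignment is strictly worse.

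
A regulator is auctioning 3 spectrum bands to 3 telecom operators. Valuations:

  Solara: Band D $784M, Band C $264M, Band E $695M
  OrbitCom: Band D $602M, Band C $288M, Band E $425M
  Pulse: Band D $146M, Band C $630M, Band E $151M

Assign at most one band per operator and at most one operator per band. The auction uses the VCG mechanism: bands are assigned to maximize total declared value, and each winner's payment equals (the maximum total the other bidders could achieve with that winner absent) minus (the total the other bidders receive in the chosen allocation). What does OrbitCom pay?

Efficient allocation: Solara→Band E ($695M), OrbitCom→Band D ($602M), Pulse→Band C ($630M); total welfare W = $1927M.
OrbitCom receives Band D at value $602M, so the others get W − 602 = $1325M.
Without OrbitCom: best allocation of the remaining 2 bidders over all 3 bands is Solara→Band D ($784M), Pulse→Band C ($630M), total $1414M.
VCG payment = (others' best without OrbitCom) − (others' welfare with OrbitCom) = 1414 − 1325 = $89M.

OrbitCom pays $89M.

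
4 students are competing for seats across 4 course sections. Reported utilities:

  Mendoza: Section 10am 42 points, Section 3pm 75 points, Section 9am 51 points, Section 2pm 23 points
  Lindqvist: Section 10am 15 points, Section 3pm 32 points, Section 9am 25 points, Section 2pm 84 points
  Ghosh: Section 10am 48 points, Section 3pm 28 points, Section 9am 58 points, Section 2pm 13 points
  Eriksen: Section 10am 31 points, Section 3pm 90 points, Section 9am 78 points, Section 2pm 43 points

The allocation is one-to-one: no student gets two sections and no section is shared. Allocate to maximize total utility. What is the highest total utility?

Maximum total: 285 points

This is the linear assignment problem.
Optimal: Mendoza→Section 3pm (75 points), Lindqvist→Section 2pm (84 points), Ghosh→Section 10am (48 points), Eriksen→Section 9am (78 points) — total 75+84+48+78 = 285 points.
Column-greedy (each section in turn goes to its best remaining student) gives 273 points, worse by 12.
Next-best assignment: Mendoza→Section 10am, Lindqvist→Section 2pm, Ghosh→Section 9am, Eriksen→Section 3pm = 274 points.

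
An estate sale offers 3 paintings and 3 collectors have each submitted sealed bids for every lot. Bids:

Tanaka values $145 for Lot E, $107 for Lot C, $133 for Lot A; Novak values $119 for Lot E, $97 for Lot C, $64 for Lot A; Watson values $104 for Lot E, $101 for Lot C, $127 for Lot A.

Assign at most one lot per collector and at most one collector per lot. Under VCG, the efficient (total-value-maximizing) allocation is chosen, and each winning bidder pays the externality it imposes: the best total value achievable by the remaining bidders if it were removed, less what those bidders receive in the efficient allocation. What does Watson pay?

Efficient allocation: Tanaka→Lot E ($145), Novak→Lot C ($97), Watson→Lot A ($127); total welfare W = $369.
Watson receives Lot A at value $127, so the others get W − 127 = $242.
Without Watson: best allocation of the remaining 2 bidders over all 3 lots is Tanaka→Lot A ($133), Novak→Lot E ($119), total $252.
VCG payment = (others' best without Watson) − (others' welfare with Watson) = 252 − 242 = $10.

Watson pays $10.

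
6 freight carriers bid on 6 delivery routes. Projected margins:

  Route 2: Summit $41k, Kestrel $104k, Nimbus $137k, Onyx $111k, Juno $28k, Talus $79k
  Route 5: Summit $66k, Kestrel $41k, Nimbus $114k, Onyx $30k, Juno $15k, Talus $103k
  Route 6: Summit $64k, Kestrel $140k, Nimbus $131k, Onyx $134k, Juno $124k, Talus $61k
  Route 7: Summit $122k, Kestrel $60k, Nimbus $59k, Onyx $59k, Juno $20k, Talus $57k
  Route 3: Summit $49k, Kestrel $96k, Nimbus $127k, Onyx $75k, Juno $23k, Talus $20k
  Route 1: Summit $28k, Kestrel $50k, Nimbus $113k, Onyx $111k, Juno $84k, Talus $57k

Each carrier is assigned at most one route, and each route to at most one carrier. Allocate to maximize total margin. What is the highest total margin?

This is a one-to-one assignment (maximum-weight bipartite matching).
Optimal: Summit→Route 7 ($122k), Kestrel→Route 3 ($96k), Nimbus→Route 2 ($137k), Onyx→Route 1 ($111k), Juno→Route 6 ($124k), Talus→Route 5 ($103k) — total 122+96+137+111+124+103 = $693k.
Column-greedy (each route in turn goes to its best remaining carrier) gives $661k, worse by 32.
Next-best assignment: Summit→Route 7, Kestrel→Route 2, Nimbus→Route 3, Onyx→Route 1, Juno→Route 6, Talus→Route 5 = $691k.
Swapping Onyx↔Kestrel (Onyx→Route 3 $75k, Kestrel→Route 1 $50k) loses 82.
Checked against all permutations: $693k is optimal.

Maximum total: $693k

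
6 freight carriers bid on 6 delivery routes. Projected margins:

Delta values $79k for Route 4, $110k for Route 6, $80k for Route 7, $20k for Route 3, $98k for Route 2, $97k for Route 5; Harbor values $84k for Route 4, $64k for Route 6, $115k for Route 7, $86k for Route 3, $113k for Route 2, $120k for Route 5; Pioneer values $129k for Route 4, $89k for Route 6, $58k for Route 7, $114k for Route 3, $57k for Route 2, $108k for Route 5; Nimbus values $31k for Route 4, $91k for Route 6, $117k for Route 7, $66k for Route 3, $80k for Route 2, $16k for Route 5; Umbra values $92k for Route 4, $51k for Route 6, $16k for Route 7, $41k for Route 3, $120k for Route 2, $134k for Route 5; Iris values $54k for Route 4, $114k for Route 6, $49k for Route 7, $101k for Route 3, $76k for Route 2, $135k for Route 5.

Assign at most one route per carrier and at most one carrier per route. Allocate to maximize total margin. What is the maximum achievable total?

Optimal: Delta→Route 6 ($110k), Harbor→Route 2 ($113k), Pioneer→Route 4 ($129k), Nimbus→Route 7 ($117k), Umbra→Route 5 ($134k), Iris→Route 3 ($101k) — total 110+113+129+117+134+101 = $704k.
Column-greedy (each route in turn goes to its best remaining carrier) gives $663k, worse by 41.
Next-best assignment: Delta→Route 6, Harbor→Route 3, Pioneer→Route 4, Nimbus→Route 7, Umbra→Route 2, Iris→Route 5 = $697k.
Swapping Umbra↔Pioneer (Umbra→Route 4 $92k, Pioneer→Route 5 $108k) loses 63.

Max total: $704k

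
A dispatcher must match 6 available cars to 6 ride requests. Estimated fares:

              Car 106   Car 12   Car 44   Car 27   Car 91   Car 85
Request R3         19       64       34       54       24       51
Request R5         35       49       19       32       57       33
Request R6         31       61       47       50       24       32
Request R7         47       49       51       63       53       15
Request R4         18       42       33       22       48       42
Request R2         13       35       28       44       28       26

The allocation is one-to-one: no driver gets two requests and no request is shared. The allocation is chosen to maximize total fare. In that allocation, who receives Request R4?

This is a one-to-one assignment (maximum-weight bipartite matching).
Optimal: Car 106→Request R7 ($47), Car 12→Request R3 ($64), Car 44→Request R6 ($47), Car 27→Request R2 ($44), Car 91→Request R5 ($57), Car 85→Request R4 ($42) — total 47+64+47+44+57+42 = $301.
Column-greedy (each request in turn goes to its best remaining driver) gives $277, worse by 24.
Swapping Car 44↔Car 27 (Car 44→Request R2 $28, Car 27→Request R6 $50) loses 13.
Car 85's own top request is Request R3 ($51), but forcing Car 85→Request R3 and reassigning the rest optimally gives only $293 — worse by 8.

Car 85 receives Request R4.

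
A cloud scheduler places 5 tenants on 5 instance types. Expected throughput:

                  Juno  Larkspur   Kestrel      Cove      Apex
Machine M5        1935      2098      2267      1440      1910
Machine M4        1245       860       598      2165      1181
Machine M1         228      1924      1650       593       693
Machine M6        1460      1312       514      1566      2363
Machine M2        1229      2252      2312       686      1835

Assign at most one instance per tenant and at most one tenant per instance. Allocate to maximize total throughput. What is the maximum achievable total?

Maximum total: 10699 ops/s

Optimal: Juno→Machine M5 (1935 ops/s), Larkspur→Machine M1 (1924 ops/s), Kestrel→Machine M2 (2312 ops/s), Cove→Machine M4 (2165 ops/s), Apex→Machine M6 (2363 ops/s) — total 1935+1924+2312+2165+2363 = 10699 ops/s.
Column-greedy (each instance in turn goes to its best remaining tenant) gives 9948 ops/s, worse by 751.
Next-best assignment: Juno→Machine M5, Larkspur→Machine M2, Kestrel→Machine M1, Cove→Machine M4, Apex→Machine M6 = 10365 ops/s.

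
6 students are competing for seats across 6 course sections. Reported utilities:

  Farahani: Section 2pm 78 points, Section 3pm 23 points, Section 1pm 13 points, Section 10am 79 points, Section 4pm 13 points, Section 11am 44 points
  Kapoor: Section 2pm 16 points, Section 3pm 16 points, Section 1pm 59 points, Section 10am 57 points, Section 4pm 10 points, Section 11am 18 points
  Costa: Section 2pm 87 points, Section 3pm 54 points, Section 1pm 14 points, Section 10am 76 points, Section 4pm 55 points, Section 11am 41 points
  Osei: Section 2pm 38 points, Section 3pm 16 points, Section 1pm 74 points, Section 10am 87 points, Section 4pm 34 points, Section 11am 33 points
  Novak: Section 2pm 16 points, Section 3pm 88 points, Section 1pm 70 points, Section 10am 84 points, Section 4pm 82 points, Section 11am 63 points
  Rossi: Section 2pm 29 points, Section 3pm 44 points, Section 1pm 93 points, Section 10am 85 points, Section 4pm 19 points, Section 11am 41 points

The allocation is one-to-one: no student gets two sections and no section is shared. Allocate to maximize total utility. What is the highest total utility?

Optimal: Farahani→Section 2pm (78 points), Kapoor→Section 11am (18 points), Costa→Section 4pm (55 points), Osei→Section 10am (87 points), Novak→Section 3pm (88 points), Rossi→Section 1pm (93 points) — total 78+18+55+87+88+93 = 419 points.
Max-entry greedy (repeatedly take the single best remaining cell) gives 409 points, worse by 10.

Maximum total: 419 points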